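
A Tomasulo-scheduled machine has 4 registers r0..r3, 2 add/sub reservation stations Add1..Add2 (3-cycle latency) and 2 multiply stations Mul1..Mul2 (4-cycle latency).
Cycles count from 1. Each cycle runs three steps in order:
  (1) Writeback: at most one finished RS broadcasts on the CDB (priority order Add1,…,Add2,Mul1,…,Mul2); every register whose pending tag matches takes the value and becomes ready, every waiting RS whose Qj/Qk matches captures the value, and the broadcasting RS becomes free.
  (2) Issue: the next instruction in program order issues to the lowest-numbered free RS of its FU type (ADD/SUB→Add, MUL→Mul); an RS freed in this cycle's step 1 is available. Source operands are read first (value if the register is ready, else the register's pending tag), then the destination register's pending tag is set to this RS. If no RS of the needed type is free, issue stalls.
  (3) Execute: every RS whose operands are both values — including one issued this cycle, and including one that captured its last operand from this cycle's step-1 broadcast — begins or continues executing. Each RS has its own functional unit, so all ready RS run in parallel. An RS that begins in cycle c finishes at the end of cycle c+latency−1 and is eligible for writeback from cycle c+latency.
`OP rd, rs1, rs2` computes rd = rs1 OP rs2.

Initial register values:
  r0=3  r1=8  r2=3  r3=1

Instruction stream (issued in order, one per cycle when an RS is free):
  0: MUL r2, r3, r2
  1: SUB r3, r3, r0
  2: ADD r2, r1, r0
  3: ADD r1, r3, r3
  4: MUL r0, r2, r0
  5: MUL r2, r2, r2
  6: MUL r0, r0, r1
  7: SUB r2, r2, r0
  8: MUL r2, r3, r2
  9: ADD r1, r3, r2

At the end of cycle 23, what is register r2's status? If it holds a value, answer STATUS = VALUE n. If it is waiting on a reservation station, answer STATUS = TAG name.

STATUS = VALUE -506

c1: issue MUL r2<-Mul1 | r0:3,r1:8,r2:Mul1,r3:1
c2: issue SUB r3<-Add1 | r0:3,r1:8,r2:Mul1,r3:Add1
c3: issue ADD r2<-Add2 | r0:3,r1:8,r2:Add2,r3:Add1
c4: stall | r0:3,r1:8,r2:Add2,r3:Add1
c5: CDB Add1=-2; issue ADD r1<-Add1 | r0:3,r1:Add1,r2:Add2,r3:-2
c6: CDB Add2=11; issue MUL r0<-Mul2 | r0:Mul2,r1:Add1,r2:11,r3:-2
c7: CDB Mul1=3; issue MUL r2<-Mul1 | r0:Mul2,r1:Add1,r2:Mul1,r3:-2
c8: CDB Add1=-4; stall | r0:Mul2,r1:-4,r2:Mul1,r3:-2
c9: stall | r0:Mul2,r1:-4,r2:Mul1,r3:-2
c10: CDB Mul2=33; issue MUL r0<-Mul2 | r0:Mul2,r1:-4,r2:Mul1,r3:-2
c11: CDB Mul1=121; issue SUB r2<-Add1 | r0:Mul2,r1:-4,r2:Add1,r3:-2
c12: issue MUL r2<-Mul1 | r0:Mul2,r1:-4,r2:Mul1,r3:-2
c13: issue ADD r1<-Add2 | r0:Mul2,r1:Add2,r2:Mul1,r3:-2
c14: CDB Mul2=-132 | r0:-132,r1:Add2,r2:Mul1,r3:-2
c15: - | r0:-132,r1:Add2,r2:Mul1,r3:-2
c16: - | r0:-132,r1:Add2,r2:Mul1,r3:-2
c17: CDB Add1=253 | r0:-132,r1:Add2,r2:Mul1,r3:-2
c18: - | r0:-132,r1:Add2,r2:Mul1,r3:-2
c19: - | r0:-132,r1:Add2,r2:Mul1,r3:-2
c20: - | r0:-132,r1:Add2,r2:Mul1,r3:-2
c21: CDB Mul1=-506 | r0:-132,r1:Add2,r2:-506,r3:-2
c22: - | r0:-132,r1:Add2,r2:-506,r3:-2
c23: - | r0:-132,r1:Add2,r2:-506,r3:-2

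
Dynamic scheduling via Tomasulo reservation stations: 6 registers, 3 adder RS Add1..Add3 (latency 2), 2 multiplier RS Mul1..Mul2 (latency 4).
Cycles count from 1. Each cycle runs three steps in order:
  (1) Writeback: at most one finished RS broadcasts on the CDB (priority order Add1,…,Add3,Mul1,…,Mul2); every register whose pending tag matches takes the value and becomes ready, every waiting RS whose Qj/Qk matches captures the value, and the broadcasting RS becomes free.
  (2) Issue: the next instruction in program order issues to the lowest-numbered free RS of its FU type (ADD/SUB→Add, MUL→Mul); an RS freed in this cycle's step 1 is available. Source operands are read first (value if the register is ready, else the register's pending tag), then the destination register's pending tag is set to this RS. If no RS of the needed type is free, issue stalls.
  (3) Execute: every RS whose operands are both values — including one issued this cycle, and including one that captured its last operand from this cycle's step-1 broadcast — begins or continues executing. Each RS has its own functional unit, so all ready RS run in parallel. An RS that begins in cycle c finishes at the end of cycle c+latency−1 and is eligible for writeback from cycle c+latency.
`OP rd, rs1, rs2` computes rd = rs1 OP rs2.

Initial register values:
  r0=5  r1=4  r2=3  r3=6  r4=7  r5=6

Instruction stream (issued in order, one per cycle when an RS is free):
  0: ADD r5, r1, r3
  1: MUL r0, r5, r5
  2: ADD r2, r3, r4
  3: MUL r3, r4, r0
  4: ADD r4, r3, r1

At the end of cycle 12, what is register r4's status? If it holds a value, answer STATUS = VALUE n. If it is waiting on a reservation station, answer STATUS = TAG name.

STATUS = TAG Add1

c1: issue ADD r5<-Add1 | r0:5,r1:4,r2:3,r3:6,r4:7,r5:Add1
c2: issue MUL r0<-Mul1 | r0:Mul1,r1:4,r2:3,r3:6,r4:7,r5:Add1
c3: CDB Add1=10; issue ADD r2<-Add1 | r0:Mul1,r1:4,r2:Add1,r3:6,r4:7,r5:10
c4: issue MUL r3<-Mul2 | r0:Mul1,r1:4,r2:Add1,r3:Mul2,r4:7,r5:10
c5: CDB Add1=13; issue ADD r4<-Add1 | r0:Mul1,r1:4,r2:13,r3:Mul2,r4:Add1,r5:10
c6: - | r0:Mul1,r1:4,r2:13,r3:Mul2,r4:Add1,r5:10
c7: CDB Mul1=100 | r0:100,r1:4,r2:13,r3:Mul2,r4:Add1,r5:10
c8: - | r0:100,r1:4,r2:13,r3:Mul2,r4:Add1,r5:10
c9: - | r0:100,r1:4,r2:13,r3:Mul2,r4:Add1,r5:10
c10: - | r0:100,r1:4,r2:13,r3:Mul2,r4:Add1,r5:10
c11: CDB Mul2=700 | r0:100,r1:4,r2:13,r3:700,r4:Add1,r5:10
c12: - | r0:100,r1:4,r2:13,r3:700,r4:Add1,r5:10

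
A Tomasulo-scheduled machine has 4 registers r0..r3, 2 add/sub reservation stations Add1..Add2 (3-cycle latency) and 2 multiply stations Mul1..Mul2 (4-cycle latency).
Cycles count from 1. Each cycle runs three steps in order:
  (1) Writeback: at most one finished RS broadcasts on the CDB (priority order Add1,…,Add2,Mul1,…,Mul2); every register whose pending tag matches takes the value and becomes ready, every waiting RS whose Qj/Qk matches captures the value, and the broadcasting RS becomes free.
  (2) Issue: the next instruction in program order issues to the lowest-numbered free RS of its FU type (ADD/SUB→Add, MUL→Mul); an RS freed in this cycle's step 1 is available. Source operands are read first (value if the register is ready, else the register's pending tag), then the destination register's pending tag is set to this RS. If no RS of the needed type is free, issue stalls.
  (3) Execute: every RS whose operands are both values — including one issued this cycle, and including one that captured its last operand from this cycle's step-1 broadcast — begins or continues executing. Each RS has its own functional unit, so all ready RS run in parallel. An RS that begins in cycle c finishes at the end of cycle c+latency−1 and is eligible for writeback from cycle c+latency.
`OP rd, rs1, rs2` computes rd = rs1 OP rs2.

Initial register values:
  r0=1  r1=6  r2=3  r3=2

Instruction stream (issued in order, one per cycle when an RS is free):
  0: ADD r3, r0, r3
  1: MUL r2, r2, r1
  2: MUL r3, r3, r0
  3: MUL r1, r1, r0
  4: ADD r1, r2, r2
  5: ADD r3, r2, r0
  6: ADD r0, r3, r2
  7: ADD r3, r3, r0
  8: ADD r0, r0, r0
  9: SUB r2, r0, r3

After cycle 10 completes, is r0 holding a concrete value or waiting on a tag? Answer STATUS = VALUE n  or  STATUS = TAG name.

  c1: issue ADD r3<-Add1  regs: r0:1,r1:6,r2:3,r3:Add1
  c2: issue MUL r2<-Mul1  regs: r0:1,r1:6,r2:Mul1,r3:Add1
  c3: issue MUL r3<-Mul2  regs: r0:1,r1:6,r2:Mul1,r3:Mul2
  c4: CDB Add1=3; stall  regs: r0:1,r1:6,r2:Mul1,r3:Mul2
  c5: stall  regs: r0:1,r1:6,r2:Mul1,r3:Mul2
  c6: CDB Mul1=18; issue MUL r1<-Mul1  regs: r0:1,r1:Mul1,r2:18,r3:Mul2
  c7: issue ADD r1<-Add1  regs: r0:1,r1:Add1,r2:18,r3:Mul2
  c8: CDB Mul2=3; issue ADD r3<-Add2  regs: r0:1,r1:Add1,r2:18,r3:Add2
  c9: stall  regs: r0:1,r1:Add1,r2:18,r3:Add2
  c10: CDB Add1=36; issue ADD r0<-Add1  regs: r0:Add1,r1:36,r2:18,r3:Add2

STATUS = TAG Add1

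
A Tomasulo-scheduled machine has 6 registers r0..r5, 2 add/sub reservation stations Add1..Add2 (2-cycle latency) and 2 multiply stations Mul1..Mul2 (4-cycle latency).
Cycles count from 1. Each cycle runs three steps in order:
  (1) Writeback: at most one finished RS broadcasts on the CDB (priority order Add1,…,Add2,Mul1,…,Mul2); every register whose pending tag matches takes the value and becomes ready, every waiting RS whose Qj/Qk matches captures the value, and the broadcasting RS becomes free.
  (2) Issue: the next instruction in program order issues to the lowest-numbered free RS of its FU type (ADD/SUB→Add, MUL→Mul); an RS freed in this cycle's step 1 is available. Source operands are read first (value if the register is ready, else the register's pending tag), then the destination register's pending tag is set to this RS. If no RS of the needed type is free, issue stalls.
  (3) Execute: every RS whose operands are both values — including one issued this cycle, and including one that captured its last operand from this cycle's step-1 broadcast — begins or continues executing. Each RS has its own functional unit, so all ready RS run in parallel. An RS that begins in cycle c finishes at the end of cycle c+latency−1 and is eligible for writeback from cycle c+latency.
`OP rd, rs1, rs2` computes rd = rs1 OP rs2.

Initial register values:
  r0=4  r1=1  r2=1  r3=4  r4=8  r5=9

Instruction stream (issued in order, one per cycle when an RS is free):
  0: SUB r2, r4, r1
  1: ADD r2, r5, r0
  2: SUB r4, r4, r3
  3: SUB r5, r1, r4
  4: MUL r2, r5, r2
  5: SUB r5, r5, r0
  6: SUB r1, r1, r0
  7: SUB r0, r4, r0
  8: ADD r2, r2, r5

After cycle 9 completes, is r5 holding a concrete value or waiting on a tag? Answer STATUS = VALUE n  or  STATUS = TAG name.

STATUS = VALUE -7

cycle 1: issue SUB r2<-Add1 // r0:4,r1:1,r2:Add1,r3:4,r4:8,r5:9
cycle 2: issue ADD r2<-Add2 // r0:4,r1:1,r2:Add2,r3:4,r4:8,r5:9
cycle 3: CDB Add1=7; issue SUB r4<-Add1 // r0:4,r1:1,r2:Add2,r3:4,r4:Add1,r5:9
cycle 4: CDB Add2=13; issue SUB r5<-Add2 // r0:4,r1:1,r2:13,r3:4,r4:Add1,r5:Add2
cycle 5: CDB Add1=4; issue MUL r2<-Mul1 // r0:4,r1:1,r2:Mul1,r3:4,r4:4,r5:Add2
cycle 6: issue SUB r5<-Add1 // r0:4,r1:1,r2:Mul1,r3:4,r4:4,r5:Add1
cycle 7: CDB Add2=-3; issue SUB r1<-Add2 // r0:4,r1:Add2,r2:Mul1,r3:4,r4:4,r5:Add1
cycle 8: stall // r0:4,r1:Add2,r2:Mul1,r3:4,r4:4,r5:Add1
cycle 9: CDB Add1=-7; issue SUB r0<-Add1 // r0:Add1,r1:Add2,r2:Mul1,r3:4,r4:4,r5:-7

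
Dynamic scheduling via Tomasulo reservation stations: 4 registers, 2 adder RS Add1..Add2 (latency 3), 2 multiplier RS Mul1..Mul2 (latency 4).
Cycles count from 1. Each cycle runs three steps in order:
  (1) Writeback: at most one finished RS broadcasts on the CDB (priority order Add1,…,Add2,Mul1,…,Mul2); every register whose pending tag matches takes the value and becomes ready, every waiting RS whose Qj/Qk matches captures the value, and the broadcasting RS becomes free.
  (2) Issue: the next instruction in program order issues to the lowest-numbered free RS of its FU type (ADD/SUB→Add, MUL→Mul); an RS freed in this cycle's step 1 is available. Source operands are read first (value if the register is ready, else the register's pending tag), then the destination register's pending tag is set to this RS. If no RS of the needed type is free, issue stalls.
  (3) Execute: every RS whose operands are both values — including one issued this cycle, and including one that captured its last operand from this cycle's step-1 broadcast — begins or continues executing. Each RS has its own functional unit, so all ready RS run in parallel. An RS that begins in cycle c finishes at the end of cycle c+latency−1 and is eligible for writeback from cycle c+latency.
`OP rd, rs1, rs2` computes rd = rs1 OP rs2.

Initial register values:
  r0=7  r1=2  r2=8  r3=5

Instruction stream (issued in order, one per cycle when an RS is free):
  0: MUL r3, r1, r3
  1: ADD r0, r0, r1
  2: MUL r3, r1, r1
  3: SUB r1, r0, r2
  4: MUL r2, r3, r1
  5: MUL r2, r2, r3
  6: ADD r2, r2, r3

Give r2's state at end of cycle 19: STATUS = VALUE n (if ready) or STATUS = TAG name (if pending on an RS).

STATUS = VALUE 20

  c1: issue MUL r3<-Mul1  regs: r0:7,r1:2,r2:8,r3:Mul1
  c2: issue ADD r0<-Add1  regs: r0:Add1,r1:2,r2:8,r3:Mul1
  c3: issue MUL r3<-Mul2  regs: r0:Add1,r1:2,r2:8,r3:Mul2
  c4: issue SUB r1<-Add2  regs: r0:Add1,r1:Add2,r2:8,r3:Mul2
  c5: CDB Add1=9; stall  regs: r0:9,r1:Add2,r2:8,r3:Mul2
  c6: CDB Mul1=10; issue MUL r2<-Mul1  regs: r0:9,r1:Add2,r2:Mul1,r3:Mul2
  c7: CDB Mul2=4; issue MUL r2<-Mul2  regs: r0:9,r1:Add2,r2:Mul2,r3:4
  c8: CDB Add2=1; issue ADD r2<-Add1  regs: r0:9,r1:1,r2:Add1,r3:4
  c9: -  regs: r0:9,r1:1,r2:Add1,r3:4
  c10: -  regs: r0:9,r1:1,r2:Add1,r3:4
  c11: -  regs: r0:9,r1:1,r2:Add1,r3:4
  c12: CDB Mul1=4  regs: r0:9,r1:1,r2:Add1,r3:4
  c13: -  regs: r0:9,r1:1,r2:Add1,r3:4
  c14: -  regs: r0:9,r1:1,r2:Add1,r3:4
  c15: -  regs: r0:9,r1:1,r2:Add1,r3:4
  c16: CDB Mul2=16  regs: r0:9,r1:1,r2:Add1,r3:4
  c17: -  regs: r0:9,r1:1,r2:Add1,r3:4
  c18: -  regs: r0:9,r1:1,r2:Add1,r3:4
  c19: CDB Add1=20  regs: r0:9,r1:1,r2:20,r3:4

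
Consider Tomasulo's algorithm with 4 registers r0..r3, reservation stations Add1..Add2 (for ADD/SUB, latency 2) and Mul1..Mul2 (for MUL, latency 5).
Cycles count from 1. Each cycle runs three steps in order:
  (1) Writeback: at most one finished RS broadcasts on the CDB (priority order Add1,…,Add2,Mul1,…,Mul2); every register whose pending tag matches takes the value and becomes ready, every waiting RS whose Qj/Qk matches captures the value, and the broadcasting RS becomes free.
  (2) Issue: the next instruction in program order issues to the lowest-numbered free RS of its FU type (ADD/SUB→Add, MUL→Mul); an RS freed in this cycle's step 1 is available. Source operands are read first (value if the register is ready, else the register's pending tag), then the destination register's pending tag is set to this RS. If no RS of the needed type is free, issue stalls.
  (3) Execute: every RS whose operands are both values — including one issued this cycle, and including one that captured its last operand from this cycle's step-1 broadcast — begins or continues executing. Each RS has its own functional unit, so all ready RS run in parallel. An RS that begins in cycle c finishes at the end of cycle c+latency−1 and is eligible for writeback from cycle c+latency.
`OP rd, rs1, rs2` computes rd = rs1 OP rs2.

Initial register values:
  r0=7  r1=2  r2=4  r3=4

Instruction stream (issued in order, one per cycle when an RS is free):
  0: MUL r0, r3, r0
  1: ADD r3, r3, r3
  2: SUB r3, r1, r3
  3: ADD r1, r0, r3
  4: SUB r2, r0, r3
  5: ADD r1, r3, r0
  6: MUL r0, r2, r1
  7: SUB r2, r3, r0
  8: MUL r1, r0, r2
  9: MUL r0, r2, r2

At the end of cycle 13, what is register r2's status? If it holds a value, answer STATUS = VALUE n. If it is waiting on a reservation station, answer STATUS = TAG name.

STATUS = TAG Add1

cycle 1: issue MUL r0<-Mul1 // r0:Mul1,r1:2,r2:4,r3:4
cycle 2: issue ADD r3<-Add1 // r0:Mul1,r1:2,r2:4,r3:Add1
cycle 3: issue SUB r3<-Add2 // r0:Mul1,r1:2,r2:4,r3:Add2
cycle 4: CDB Add1=8; issue ADD r1<-Add1 // r0:Mul1,r1:Add1,r2:4,r3:Add2
cycle 5: stall // r0:Mul1,r1:Add1,r2:4,r3:Add2
cycle 6: CDB Add2=-6; issue SUB r2<-Add2 // r0:Mul1,r1:Add1,r2:Add2,r3:-6
cycle 7: CDB Mul1=28; stall // r0:28,r1:Add1,r2:Add2,r3:-6
cycle 8: stall // r0:28,r1:Add1,r2:Add2,r3:-6
cycle 9: CDB Add1=22; issue ADD r1<-Add1 // r0:28,r1:Add1,r2:Add2,r3:-6
cycle 10: CDB Add2=34; issue MUL r0<-Mul1 // r0:Mul1,r1:Add1,r2:34,r3:-6
cycle 11: CDB Add1=22; issue SUB r2<-Add1 // r0:Mul1,r1:22,r2:Add1,r3:-6
cycle 12: issue MUL r1<-Mul2 // r0:Mul1,r1:Mul2,r2:Add1,r3:-6
cycle 13: stall // r0:Mul1,r1:Mul2,r2:Add1,r3:-6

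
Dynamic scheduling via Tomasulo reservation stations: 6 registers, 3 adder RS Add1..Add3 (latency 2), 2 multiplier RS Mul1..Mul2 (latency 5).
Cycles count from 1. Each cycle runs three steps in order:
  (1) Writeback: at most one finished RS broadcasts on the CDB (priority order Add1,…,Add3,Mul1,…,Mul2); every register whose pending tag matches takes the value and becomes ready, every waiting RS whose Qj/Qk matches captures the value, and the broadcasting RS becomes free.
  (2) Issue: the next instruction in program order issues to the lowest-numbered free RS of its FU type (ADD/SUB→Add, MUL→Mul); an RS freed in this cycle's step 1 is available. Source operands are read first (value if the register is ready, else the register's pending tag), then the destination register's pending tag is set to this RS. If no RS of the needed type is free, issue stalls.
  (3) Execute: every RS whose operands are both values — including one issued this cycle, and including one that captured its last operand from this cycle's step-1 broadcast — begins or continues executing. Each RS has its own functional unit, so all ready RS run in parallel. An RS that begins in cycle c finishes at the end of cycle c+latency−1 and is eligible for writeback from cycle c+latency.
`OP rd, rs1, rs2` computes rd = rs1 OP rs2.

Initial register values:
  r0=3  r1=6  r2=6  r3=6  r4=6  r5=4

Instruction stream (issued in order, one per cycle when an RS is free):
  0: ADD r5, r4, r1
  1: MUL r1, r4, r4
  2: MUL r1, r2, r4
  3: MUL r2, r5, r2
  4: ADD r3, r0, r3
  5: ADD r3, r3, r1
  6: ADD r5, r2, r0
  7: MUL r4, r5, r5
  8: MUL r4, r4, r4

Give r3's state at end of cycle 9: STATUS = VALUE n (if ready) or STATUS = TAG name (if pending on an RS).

STATUS = TAG Add2

  c1: issue ADD r5<-Add1  regs: r0:3,r1:6,r2:6,r3:6,r4:6,r5:Add1
  c2: issue MUL r1<-Mul1  regs: r0:3,r1:Mul1,r2:6,r3:6,r4:6,r5:Add1
  c3: CDB Add1=12; issue MUL r1<-Mul2  regs: r0:3,r1:Mul2,r2:6,r3:6,r4:6,r5:12
  c4: stall  regs: r0:3,r1:Mul2,r2:6,r3:6,r4:6,r5:12
  c5: stall  regs: r0:3,r1:Mul2,r2:6,r3:6,r4:6,r5:12
  c6: stall  regs: r0:3,r1:Mul2,r2:6,r3:6,r4:6,r5:12
  c7: CDB Mul1=36; issue MUL r2<-Mul1  regs: r0:3,r1:Mul2,r2:Mul1,r3:6,r4:6,r5:12
  c8: CDB Mul2=36; issue ADD r3<-Add1  regs: r0:3,r1:36,r2:Mul1,r3:Add1,r4:6,r5:12
  c9: issue ADD r3<-Add2  regs: r0:3,r1:36,r2:Mul1,r3:Add2,r4:6,r5:12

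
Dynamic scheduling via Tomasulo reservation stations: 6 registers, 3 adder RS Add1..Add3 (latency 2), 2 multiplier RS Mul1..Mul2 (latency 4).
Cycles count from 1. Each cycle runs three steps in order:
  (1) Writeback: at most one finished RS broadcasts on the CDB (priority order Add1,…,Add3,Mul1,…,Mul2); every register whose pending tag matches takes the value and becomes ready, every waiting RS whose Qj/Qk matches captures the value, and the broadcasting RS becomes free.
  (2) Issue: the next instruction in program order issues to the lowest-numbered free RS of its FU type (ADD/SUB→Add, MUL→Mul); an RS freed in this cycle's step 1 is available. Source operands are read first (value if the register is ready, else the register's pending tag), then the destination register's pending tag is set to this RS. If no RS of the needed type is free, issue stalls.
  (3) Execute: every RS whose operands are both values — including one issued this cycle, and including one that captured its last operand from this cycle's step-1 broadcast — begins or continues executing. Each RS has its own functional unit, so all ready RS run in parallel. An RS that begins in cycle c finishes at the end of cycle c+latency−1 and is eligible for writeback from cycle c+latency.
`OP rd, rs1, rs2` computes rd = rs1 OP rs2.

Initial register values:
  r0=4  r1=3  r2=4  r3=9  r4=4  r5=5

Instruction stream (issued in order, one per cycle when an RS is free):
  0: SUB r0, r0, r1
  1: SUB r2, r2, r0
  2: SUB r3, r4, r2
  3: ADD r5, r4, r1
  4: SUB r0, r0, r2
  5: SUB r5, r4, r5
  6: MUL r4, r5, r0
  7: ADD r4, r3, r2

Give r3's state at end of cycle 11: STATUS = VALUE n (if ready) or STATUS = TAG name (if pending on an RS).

STATUS = VALUE 1

c1: issue SUB r0<-Add1 | r0:Add1,r1:3,r2:4,r3:9,r4:4,r5:5
c2: issue SUB r2<-Add2 | r0:Add1,r1:3,r2:Add2,r3:9,r4:4,r5:5
c3: CDB Add1=1; issue SUB r3<-Add1 | r0:1,r1:3,r2:Add2,r3:Add1,r4:4,r5:5
c4: issue ADD r5<-Add3 | r0:1,r1:3,r2:Add2,r3:Add1,r4:4,r5:Add3
c5: CDB Add2=3; issue SUB r0<-Add2 | r0:Add2,r1:3,r2:3,r3:Add1,r4:4,r5:Add3
c6: CDB Add3=7; issue SUB r5<-Add3 | r0:Add2,r1:3,r2:3,r3:Add1,r4:4,r5:Add3
c7: CDB Add1=1; issue MUL r4<-Mul1 | r0:Add2,r1:3,r2:3,r3:1,r4:Mul1,r5:Add3
c8: CDB Add2=-2; issue ADD r4<-Add1 | r0:-2,r1:3,r2:3,r3:1,r4:Add1,r5:Add3
c9: CDB Add3=-3 | r0:-2,r1:3,r2:3,r3:1,r4:Add1,r5:-3
c10: CDB Add1=4 | r0:-2,r1:3,r2:3,r3:1,r4:4,r5:-3
c11: - | r0:-2,r1:3,r2:3,r3:1,r4:4,r5:-3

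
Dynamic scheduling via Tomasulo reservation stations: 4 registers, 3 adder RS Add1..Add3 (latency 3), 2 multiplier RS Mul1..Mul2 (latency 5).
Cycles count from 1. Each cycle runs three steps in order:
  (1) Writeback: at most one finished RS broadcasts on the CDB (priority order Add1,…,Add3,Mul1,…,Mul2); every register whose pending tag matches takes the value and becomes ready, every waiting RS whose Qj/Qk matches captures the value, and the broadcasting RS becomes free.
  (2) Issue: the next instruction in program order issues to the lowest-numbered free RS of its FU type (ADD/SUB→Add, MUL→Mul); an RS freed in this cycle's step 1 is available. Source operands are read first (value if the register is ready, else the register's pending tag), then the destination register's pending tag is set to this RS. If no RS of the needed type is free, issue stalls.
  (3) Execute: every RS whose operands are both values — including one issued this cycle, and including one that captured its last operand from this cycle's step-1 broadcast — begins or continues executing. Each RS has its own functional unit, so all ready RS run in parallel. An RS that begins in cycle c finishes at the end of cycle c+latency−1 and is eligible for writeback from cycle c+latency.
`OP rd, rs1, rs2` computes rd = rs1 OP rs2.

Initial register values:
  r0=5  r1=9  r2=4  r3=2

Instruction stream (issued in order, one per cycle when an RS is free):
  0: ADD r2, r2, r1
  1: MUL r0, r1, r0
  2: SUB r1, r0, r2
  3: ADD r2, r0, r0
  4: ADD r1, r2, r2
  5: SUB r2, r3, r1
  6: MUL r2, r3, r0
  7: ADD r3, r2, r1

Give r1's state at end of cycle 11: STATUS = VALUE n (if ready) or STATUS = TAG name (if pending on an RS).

c1: issue ADD r2<-Add1 | r0:5,r1:9,r2:Add1,r3:2
c2: issue MUL r0<-Mul1 | r0:Mul1,r1:9,r2:Add1,r3:2
c3: issue SUB r1<-Add2 | r0:Mul1,r1:Add2,r2:Add1,r3:2
c4: CDB Add1=13; issue ADD r2<-Add1 | r0:Mul1,r1:Add2,r2:Add1,r3:2
c5: issue ADD r1<-Add3 | r0:Mul1,r1:Add3,r2:Add1,r3:2
c6: stall | r0:Mul1,r1:Add3,r2:Add1,r3:2
c7: CDB Mul1=45; stall | r0:45,r1:Add3,r2:Add1,r3:2
c8: stall | r0:45,r1:Add3,r2:Add1,r3:2
c9: stall | r0:45,r1:Add3,r2:Add1,r3:2
c10: CDB Add1=90; issue SUB r2<-Add1 | r0:45,r1:Add3,r2:Add1,r3:2
c11: CDB Add2=32; issue MUL r2<-Mul1 | r0:45,r1:Add3,r2:Mul1,r3:2

STATUS = TAG Add3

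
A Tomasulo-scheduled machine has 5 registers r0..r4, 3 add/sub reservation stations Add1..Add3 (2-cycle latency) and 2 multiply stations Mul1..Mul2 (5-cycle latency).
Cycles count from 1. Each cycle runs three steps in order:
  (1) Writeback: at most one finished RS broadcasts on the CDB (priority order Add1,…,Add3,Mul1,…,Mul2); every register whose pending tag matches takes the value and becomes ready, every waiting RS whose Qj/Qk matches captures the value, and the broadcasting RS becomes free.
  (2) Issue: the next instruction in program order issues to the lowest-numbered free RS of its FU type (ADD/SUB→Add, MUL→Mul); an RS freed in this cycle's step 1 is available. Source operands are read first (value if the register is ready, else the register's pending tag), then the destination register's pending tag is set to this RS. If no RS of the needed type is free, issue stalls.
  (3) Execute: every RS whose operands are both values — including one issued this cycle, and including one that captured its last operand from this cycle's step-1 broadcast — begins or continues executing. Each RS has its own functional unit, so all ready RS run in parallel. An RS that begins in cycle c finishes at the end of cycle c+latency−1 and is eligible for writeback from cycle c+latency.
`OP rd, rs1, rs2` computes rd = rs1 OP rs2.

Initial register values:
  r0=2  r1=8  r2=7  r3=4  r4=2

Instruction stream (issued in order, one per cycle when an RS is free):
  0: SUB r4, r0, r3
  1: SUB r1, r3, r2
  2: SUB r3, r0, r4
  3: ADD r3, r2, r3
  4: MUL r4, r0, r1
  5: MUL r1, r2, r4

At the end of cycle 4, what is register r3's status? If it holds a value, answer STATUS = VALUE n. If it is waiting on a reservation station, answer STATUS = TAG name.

STATUS = TAG Add2

cycle 1: issue SUB r4<-Add1 // r0:2,r1:8,r2:7,r3:4,r4:Add1
cycle 2: issue SUB r1<-Add2 // r0:2,r1:Add2,r2:7,r3:4,r4:Add1
cycle 3: CDB Add1=-2; issue SUB r3<-Add1 // r0:2,r1:Add2,r2:7,r3:Add1,r4:-2
cycle 4: CDB Add2=-3; issue ADD r3<-Add2 // r0:2,r1:-3,r2:7,r3:Add2,r4:-2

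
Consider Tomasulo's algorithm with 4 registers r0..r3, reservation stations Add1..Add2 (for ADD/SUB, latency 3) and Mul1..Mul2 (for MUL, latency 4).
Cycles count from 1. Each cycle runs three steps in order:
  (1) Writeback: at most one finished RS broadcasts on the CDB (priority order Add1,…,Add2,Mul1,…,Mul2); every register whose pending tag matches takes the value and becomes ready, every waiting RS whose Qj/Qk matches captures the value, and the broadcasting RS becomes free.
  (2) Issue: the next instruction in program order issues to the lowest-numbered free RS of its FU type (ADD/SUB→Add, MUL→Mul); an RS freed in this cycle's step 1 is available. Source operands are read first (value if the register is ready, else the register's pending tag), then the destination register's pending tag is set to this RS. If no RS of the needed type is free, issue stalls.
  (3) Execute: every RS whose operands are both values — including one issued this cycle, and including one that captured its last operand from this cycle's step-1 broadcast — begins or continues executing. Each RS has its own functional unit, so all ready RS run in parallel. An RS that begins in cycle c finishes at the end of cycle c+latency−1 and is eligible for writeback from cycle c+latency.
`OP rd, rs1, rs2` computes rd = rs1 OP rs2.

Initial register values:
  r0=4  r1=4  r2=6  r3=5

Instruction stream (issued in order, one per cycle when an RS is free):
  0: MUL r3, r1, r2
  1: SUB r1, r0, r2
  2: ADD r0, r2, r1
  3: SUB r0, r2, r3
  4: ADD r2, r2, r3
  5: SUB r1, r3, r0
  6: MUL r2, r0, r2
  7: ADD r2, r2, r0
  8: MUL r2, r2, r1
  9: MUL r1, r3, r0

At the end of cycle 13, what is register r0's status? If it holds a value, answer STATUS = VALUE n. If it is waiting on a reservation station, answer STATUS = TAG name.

STATUS = VALUE -18

cycle 1: issue MUL r3<-Mul1 // r0:4,r1:4,r2:6,r3:Mul1
cycle 2: issue SUB r1<-Add1 // r0:4,r1:Add1,r2:6,r3:Mul1
cycle 3: issue ADD r0<-Add2 // r0:Add2,r1:Add1,r2:6,r3:Mul1
cycle 4: stall // r0:Add2,r1:Add1,r2:6,r3:Mul1
cycle 5: CDB Add1=-2; issue SUB r0<-Add1 // r0:Add1,r1:-2,r2:6,r3:Mul1
cycle 6: CDB Mul1=24; stall // r0:Add1,r1:-2,r2:6,r3:24
cycle 7: stall // r0:Add1,r1:-2,r2:6,r3:24
cycle 8: CDB Add2=4; issue ADD r2<-Add2 // r0:Add1,r1:-2,r2:Add2,r3:24
cycle 9: CDB Add1=-18; issue SUB r1<-Add1 // r0:-18,r1:Add1,r2:Add2,r3:24
cycle 10: issue MUL r2<-Mul1 // r0:-18,r1:Add1,r2:Mul1,r3:24
cycle 11: CDB Add2=30; issue ADD r2<-Add2 // r0:-18,r1:Add1,r2:Add2,r3:24
cycle 12: CDB Add1=42; issue MUL r2<-Mul2 // r0:-18,r1:42,r2:Mul2,r3:24
cycle 13: stall // r0:-18,r1:42,r2:Mul2,r3:24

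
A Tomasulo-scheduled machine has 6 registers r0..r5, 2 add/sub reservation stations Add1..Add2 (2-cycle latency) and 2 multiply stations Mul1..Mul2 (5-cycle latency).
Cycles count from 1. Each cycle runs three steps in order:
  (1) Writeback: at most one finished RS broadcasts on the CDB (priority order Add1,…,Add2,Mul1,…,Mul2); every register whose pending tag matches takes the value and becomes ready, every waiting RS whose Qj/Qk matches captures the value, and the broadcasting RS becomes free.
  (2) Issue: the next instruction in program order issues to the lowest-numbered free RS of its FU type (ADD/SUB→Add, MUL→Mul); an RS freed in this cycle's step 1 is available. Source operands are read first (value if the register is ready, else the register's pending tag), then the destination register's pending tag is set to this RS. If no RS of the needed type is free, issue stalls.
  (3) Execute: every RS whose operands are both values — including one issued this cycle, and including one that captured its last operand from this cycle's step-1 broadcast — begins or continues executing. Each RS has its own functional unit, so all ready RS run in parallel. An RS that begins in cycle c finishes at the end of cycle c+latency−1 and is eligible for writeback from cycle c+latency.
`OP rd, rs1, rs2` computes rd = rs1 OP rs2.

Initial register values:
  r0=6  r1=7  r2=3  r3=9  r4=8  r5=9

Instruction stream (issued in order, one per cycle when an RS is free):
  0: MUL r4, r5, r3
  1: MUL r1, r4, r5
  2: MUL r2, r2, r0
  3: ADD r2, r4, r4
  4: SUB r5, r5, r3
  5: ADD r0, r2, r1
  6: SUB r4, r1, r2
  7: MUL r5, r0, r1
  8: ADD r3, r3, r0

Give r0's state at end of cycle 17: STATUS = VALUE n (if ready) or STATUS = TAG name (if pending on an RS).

c1: issue MUL r4<-Mul1 | r0:6,r1:7,r2:3,r3:9,r4:Mul1,r5:9
c2: issue MUL r1<-Mul2 | r0:6,r1:Mul2,r2:3,r3:9,r4:Mul1,r5:9
c3: stall | r0:6,r1:Mul2,r2:3,r3:9,r4:Mul1,r5:9
c4: stall | r0:6,r1:Mul2,r2:3,r3:9,r4:Mul1,r5:9
c5: stall | r0:6,r1:Mul2,r2:3,r3:9,r4:Mul1,r5:9
c6: CDB Mul1=81; issue MUL r2<-Mul1 | r0:6,r1:Mul2,r2:Mul1,r3:9,r4:81,r5:9
c7: issue ADD r2<-Add1 | r0:6,r1:Mul2,r2:Add1,r3:9,r4:81,r5:9
c8: issue SUB r5<-Add2 | r0:6,r1:Mul2,r2:Add1,r3:9,r4:81,r5:Add2
c9: CDB Add1=162; issue ADD r0<-Add1 | r0:Add1,r1:Mul2,r2:162,r3:9,r4:81,r5:Add2
c10: CDB Add2=0; issue SUB r4<-Add2 | r0:Add1,r1:Mul2,r2:162,r3:9,r4:Add2,r5:0
c11: CDB Mul1=18; issue MUL r5<-Mul1 | r0:Add1,r1:Mul2,r2:162,r3:9,r4:Add2,r5:Mul1
c12: CDB Mul2=729; stall | r0:Add1,r1:729,r2:162,r3:9,r4:Add2,r5:Mul1
c13: stall | r0:Add1,r1:729,r2:162,r3:9,r4:Add2,r5:Mul1
c14: CDB Add1=891; issue ADD r3<-Add1 | r0:891,r1:729,r2:162,r3:Add1,r4:Add2,r5:Mul1
c15: CDB Add2=567 | r0:891,r1:729,r2:162,r3:Add1,r4:567,r5:Mul1
c16: CDB Add1=900 | r0:891,r1:729,r2:162,r3:900,r4:567,r5:Mul1
c17: - | r0:891,r1:729,r2:162,r3:900,r4:567,r5:Mul1

STATUS = VALUE 891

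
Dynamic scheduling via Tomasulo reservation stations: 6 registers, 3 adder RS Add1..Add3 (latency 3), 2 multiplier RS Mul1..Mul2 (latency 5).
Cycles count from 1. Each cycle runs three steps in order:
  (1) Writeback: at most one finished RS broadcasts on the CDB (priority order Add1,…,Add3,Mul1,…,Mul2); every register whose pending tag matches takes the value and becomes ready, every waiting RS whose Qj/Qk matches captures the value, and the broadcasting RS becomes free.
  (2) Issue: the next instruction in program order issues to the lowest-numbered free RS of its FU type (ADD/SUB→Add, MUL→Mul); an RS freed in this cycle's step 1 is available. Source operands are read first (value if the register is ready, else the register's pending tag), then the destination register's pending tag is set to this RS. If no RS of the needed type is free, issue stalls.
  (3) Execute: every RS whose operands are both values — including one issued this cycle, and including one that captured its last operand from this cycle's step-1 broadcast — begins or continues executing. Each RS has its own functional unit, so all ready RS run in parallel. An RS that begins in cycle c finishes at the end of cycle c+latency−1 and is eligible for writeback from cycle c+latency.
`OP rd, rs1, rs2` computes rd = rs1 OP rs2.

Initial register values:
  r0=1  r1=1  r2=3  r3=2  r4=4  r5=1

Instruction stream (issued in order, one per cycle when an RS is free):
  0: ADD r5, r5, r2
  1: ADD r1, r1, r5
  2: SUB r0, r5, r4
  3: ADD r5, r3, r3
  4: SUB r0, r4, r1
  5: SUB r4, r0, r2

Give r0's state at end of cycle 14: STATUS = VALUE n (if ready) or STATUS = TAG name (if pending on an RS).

c1: issue ADD r5<-Add1 | r0:1,r1:1,r2:3,r3:2,r4:4,r5:Add1
c2: issue ADD r1<-Add2 | r0:1,r1:Add2,r2:3,r3:2,r4:4,r5:Add1
c3: issue SUB r0<-Add3 | r0:Add3,r1:Add2,r2:3,r3:2,r4:4,r5:Add1
c4: CDB Add1=4; issue ADD r5<-Add1 | r0:Add3,r1:Add2,r2:3,r3:2,r4:4,r5:Add1
c5: stall | r0:Add3,r1:Add2,r2:3,r3:2,r4:4,r5:Add1
c6: stall | r0:Add3,r1:Add2,r2:3,r3:2,r4:4,r5:Add1
c7: CDB Add1=4; issue SUB r0<-Add1 | r0:Add1,r1:Add2,r2:3,r3:2,r4:4,r5:4
c8: CDB Add2=5; issue SUB r4<-Add2 | r0:Add1,r1:5,r2:3,r3:2,r4:Add2,r5:4
c9: CDB Add3=0 | r0:Add1,r1:5,r2:3,r3:2,r4:Add2,r5:4
c10: - | r0:Add1,r1:5,r2:3,r3:2,r4:Add2,r5:4
c11: CDB Add1=-1 | r0:-1,r1:5,r2:3,r3:2,r4:Add2,r5:4
c12: - | r0:-1,r1:5,r2:3,r3:2,r4:Add2,r5:4
c13: - | r0:-1,r1:5,r2:3,r3:2,r4:Add2,r5:4
c14: CDB Add2=-4 | r0:-1,r1:5,r2:3,r3:2,r4:-4,r5:4

STATUS = VALUE -1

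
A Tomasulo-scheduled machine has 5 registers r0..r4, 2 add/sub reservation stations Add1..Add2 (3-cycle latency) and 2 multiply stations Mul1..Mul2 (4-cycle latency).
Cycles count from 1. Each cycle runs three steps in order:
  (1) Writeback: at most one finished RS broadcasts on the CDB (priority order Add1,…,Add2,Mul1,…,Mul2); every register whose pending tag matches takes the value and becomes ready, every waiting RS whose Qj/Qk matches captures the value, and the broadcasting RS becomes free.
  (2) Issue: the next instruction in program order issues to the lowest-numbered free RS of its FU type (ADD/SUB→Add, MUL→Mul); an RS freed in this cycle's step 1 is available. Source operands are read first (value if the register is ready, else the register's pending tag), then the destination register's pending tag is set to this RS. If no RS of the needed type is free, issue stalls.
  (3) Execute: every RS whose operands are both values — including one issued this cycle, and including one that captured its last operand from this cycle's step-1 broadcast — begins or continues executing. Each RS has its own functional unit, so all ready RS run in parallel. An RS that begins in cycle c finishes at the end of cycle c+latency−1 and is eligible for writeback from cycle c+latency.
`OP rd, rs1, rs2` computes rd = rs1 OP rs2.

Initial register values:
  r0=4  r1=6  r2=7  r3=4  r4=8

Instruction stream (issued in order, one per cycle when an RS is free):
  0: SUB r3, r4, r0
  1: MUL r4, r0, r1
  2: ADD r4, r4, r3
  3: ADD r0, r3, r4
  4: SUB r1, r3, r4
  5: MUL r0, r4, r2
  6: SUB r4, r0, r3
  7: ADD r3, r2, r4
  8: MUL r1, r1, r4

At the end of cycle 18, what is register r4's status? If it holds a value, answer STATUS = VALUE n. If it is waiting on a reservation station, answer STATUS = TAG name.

STATUS = VALUE 192

cycle 1: issue SUB r3<-Add1 // r0:4,r1:6,r2:7,r3:Add1,r4:8
cycle 2: issue MUL r4<-Mul1 // r0:4,r1:6,r2:7,r3:Add1,r4:Mul1
cycle 3: issue ADD r4<-Add2 // r0:4,r1:6,r2:7,r3:Add1,r4:Add2
cycle 4: CDB Add1=4; issue ADD r0<-Add1 // r0:Add1,r1:6,r2:7,r3:4,r4:Add2
cycle 5: stall // r0:Add1,r1:6,r2:7,r3:4,r4:Add2
cycle 6: CDB Mul1=24; stall // r0:Add1,r1:6,r2:7,r3:4,r4:Add2
cycle 7: stall // r0:Add1,r1:6,r2:7,r3:4,r4:Add2
cycle 8: stall // r0:Add1,r1:6,r2:7,r3:4,r4:Add2
cycle 9: CDB Add2=28; issue SUB r1<-Add2 // r0:Add1,r1:Add2,r2:7,r3:4,r4:28
cycle 10: issue MUL r0<-Mul1 // r0:Mul1,r1:Add2,r2:7,r3:4,r4:28
cycle 11: stall // r0:Mul1,r1:Add2,r2:7,r3:4,r4:28
cycle 12: CDB Add1=32; issue SUB r4<-Add1 // r0:Mul1,r1:Add2,r2:7,r3:4,r4:Add1
cycle 13: CDB Add2=-24; issue ADD r3<-Add2 // r0:Mul1,r1:-24,r2:7,r3:Add2,r4:Add1
cycle 14: CDB Mul1=196; issue MUL r1<-Mul1 // r0:196,r1:Mul1,r2:7,r3:Add2,r4:Add1
cycle 15: - // r0:196,r1:Mul1,r2:7,r3:Add2,r4:Add1
cycle 16: - // r0:196,r1:Mul1,r2:7,r3:Add2,r4:Add1
cycle 17: CDB Add1=192 // r0:196,r1:Mul1,r2:7,r3:Add2,r4:192
cycle 18: - // r0:196,r1:Mul1,r2:7,r3:Add2,r4:192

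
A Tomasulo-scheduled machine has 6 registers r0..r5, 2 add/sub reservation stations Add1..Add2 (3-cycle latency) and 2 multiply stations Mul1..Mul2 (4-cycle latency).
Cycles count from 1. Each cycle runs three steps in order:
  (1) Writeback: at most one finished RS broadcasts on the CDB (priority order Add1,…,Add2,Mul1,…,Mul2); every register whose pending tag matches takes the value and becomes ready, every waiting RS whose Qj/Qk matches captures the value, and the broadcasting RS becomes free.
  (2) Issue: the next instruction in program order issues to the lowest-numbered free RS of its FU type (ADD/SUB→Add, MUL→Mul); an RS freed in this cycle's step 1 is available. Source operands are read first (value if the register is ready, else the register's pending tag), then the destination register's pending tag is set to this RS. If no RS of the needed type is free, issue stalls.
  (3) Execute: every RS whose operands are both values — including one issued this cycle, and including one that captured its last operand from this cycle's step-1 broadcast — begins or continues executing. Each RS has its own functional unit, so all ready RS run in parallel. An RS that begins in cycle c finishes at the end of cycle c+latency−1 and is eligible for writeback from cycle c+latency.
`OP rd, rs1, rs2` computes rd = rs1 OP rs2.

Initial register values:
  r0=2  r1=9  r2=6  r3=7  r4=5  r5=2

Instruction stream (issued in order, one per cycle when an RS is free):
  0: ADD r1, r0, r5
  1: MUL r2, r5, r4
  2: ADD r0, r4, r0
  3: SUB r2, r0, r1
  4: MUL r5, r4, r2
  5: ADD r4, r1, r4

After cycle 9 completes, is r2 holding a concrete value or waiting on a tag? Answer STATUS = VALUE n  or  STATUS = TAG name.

STATUS = VALUE 3

cycle 1: issue ADD r1<-Add1 // r0:2,r1:Add1,r2:6,r3:7,r4:5,r5:2
cycle 2: issue MUL r2<-Mul1 // r0:2,r1:Add1,r2:Mul1,r3:7,r4:5,r5:2
cycle 3: issue ADD r0<-Add2 // r0:Add2,r1:Add1,r2:Mul1,r3:7,r4:5,r5:2
cycle 4: CDB Add1=4; issue SUB r2<-Add1 // r0:Add2,r1:4,r2:Add1,r3:7,r4:5,r5:2
cycle 5: issue MUL r5<-Mul2 // r0:Add2,r1:4,r2:Add1,r3:7,r4:5,r5:Mul2
cycle 6: CDB Add2=7; issue ADD r4<-Add2 // r0:7,r1:4,r2:Add1,r3:7,r4:Add2,r5:Mul2
cycle 7: CDB Mul1=10 // r0:7,r1:4,r2:Add1,r3:7,r4:Add2,r5:Mul2
cycle 8: - // r0:7,r1:4,r2:Add1,r3:7,r4:Add2,r5:Mul2
cycle 9: CDB Add1=3 // r0:7,r1:4,r2:3,r3:7,r4:Add2,r5:Mul2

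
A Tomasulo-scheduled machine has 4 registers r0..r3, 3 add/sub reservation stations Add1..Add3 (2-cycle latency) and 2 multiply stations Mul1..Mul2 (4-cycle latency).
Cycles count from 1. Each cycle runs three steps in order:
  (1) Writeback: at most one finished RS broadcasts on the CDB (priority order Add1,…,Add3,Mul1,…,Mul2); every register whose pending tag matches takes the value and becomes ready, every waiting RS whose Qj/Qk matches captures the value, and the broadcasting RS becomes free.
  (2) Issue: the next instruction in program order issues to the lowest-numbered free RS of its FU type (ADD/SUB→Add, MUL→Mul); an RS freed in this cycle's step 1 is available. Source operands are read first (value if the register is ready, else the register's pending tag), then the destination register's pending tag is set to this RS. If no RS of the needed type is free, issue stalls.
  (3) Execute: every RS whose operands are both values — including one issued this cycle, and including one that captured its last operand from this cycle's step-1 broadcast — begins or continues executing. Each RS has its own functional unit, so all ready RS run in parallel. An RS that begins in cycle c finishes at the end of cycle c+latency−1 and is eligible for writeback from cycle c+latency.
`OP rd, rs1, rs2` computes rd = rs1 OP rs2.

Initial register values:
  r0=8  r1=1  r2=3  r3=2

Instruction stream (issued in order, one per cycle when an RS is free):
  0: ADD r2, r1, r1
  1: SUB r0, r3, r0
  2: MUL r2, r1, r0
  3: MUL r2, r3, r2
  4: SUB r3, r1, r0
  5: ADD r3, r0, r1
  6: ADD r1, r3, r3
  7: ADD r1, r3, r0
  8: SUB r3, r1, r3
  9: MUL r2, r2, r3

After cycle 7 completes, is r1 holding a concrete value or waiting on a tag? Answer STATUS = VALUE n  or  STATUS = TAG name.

c1: issue ADD r2<-Add1 | r0:8,r1:1,r2:Add1,r3:2
c2: issue SUB r0<-Add2 | r0:Add2,r1:1,r2:Add1,r3:2
c3: CDB Add1=2; issue MUL r2<-Mul1 | r0:Add2,r1:1,r2:Mul1,r3:2
c4: CDB Add2=-6; issue MUL r2<-Mul2 | r0:-6,r1:1,r2:Mul2,r3:2
c5: issue SUB r3<-Add1 | r0:-6,r1:1,r2:Mul2,r3:Add1
c6: issue ADD r3<-Add2 | r0:-6,r1:1,r2:Mul2,r3:Add2
c7: CDB Add1=7; issue ADD r1<-Add1 | r0:-6,r1:Add1,r2:Mul2,r3:Add2

STATUS = TAG Add1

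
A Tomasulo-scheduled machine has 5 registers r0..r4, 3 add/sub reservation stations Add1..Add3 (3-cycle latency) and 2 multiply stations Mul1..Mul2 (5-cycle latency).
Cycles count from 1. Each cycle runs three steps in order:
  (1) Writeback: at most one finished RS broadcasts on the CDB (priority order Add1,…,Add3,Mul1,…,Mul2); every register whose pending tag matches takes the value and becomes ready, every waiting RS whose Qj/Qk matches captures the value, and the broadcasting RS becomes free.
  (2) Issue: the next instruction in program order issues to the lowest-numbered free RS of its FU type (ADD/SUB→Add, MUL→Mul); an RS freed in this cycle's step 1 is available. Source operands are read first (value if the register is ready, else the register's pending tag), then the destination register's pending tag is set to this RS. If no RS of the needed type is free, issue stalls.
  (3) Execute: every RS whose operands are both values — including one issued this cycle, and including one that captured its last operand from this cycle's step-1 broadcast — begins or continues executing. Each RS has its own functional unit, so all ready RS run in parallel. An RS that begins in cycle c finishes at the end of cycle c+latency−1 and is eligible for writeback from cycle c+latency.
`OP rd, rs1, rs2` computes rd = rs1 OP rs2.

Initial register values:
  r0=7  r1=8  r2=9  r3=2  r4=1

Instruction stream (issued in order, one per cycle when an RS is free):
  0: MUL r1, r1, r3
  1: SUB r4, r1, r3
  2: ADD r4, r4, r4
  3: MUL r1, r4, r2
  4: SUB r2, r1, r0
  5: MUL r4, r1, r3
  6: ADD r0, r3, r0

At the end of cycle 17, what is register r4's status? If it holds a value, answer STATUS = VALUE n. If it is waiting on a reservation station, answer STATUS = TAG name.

c1: issue MUL r1<-Mul1 | r0:7,r1:Mul1,r2:9,r3:2,r4:1
c2: issue SUB r4<-Add1 | r0:7,r1:Mul1,r2:9,r3:2,r4:Add1
c3: issue ADD r4<-Add2 | r0:7,r1:Mul1,r2:9,r3:2,r4:Add2
c4: issue MUL r1<-Mul2 | r0:7,r1:Mul2,r2:9,r3:2,r4:Add2
c5: issue SUB r2<-Add3 | r0:7,r1:Mul2,r2:Add3,r3:2,r4:Add2
c6: CDB Mul1=16; issue MUL r4<-Mul1 | r0:7,r1:Mul2,r2:Add3,r3:2,r4:Mul1
c7: stall | r0:7,r1:Mul2,r2:Add3,r3:2,r4:Mul1
c8: stall | r0:7,r1:Mul2,r2:Add3,r3:2,r4:Mul1
c9: CDB Add1=14; issue ADD r0<-Add1 | r0:Add1,r1:Mul2,r2:Add3,r3:2,r4:Mul1
c10: - | r0:Add1,r1:Mul2,r2:Add3,r3:2,r4:Mul1
c11: - | r0:Add1,r1:Mul2,r2:Add3,r3:2,r4:Mul1
c12: CDB Add1=9 | r0:9,r1:Mul2,r2:Add3,r3:2,r4:Mul1
c13: CDB Add2=28 | r0:9,r1:Mul2,r2:Add3,r3:2,r4:Mul1
c14: - | r0:9,r1:Mul2,r2:Add3,r3:2,r4:Mul1
c15: - | r0:9,r1:Mul2,r2:Add3,r3:2,r4:Mul1
c16: - | r0:9,r1:Mul2,r2:Add3,r3:2,r4:Mul1
c17: - | r0:9,r1:Mul2,r2:Add3,r3:2,r4:Mul1

STATUS = TAG Mul1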